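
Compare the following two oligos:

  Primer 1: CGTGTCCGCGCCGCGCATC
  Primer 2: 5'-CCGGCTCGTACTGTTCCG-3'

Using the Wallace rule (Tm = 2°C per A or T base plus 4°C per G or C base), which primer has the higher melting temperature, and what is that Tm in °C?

Primer 1, 68°C

Primer 1: A+T=4, G+C=15 → Tm = 2(4)+4(15) = 68°C
Primer 2: A+T=6, G+C=12 → Tm = 2(6)+4(12) = 60°C
68°C vs 60°C → primer 1 is higher.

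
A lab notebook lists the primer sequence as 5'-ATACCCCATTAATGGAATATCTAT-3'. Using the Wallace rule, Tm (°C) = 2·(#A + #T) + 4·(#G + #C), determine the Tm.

62°C

Scanning the sequence gives A=9, T=8, C=5, G=2.
So N_AT = 17 and N_GC = 7.
Tm = 4·7 + 2·17 = 28 + 34 = 62°C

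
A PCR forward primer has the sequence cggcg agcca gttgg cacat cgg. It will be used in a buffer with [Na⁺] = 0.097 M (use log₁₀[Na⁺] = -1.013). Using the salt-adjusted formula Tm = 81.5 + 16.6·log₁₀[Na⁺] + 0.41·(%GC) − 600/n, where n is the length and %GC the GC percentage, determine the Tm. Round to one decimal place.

Length n = 23. Counting bases: T=3, C=7, A=4, G=9
G+C = 16, so %GC = 16/23 × 100 = 69.565%
Salt term: 16.6 × (-1.013) = -16.816
GC term: 0.41 × 69.565 = 28.522; length term: −600/23 = −26.087
Tm = 81.5 + (-16.816) + 28.522 − 26.087 = 67.119 → 67.1°C

67.1°C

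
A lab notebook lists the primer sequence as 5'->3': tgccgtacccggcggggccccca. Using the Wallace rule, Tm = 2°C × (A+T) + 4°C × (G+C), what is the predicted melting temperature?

T=2, A=2, C=11, G=8
So N_AT = 4 and N_GC = 19.
Tm = 2(4) + 4(19) = 8 + 76 = 84°C

84°C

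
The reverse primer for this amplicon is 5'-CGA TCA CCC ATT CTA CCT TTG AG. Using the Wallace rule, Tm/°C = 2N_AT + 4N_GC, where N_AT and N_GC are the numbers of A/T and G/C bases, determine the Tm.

C=8, T=7, A=5, G=3
So N_AT = 12 and N_GC = 11.
Tm = 2(12) + 4(11) = 24 + 44 = 68°C

68°C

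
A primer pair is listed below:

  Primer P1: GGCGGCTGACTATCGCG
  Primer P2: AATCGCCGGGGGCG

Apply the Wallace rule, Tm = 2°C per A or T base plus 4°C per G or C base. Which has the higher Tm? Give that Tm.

Primer P1, 58°C

Primer P1: A+T=5, G+C=12 → Tm = 2(5)+4(12) = 58°C
Primer P2: A+T=3, G+C=11 → Tm = 2(3)+4(11) = 50°C
58°C vs 50°C → primer P1 is higher.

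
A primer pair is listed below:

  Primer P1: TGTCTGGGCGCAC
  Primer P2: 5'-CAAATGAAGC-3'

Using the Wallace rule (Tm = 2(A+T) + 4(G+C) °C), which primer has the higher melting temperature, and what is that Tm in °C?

Primer P1, 44°C

Primer P1: A+T=4, G+C=9 → Tm = 2(4)+4(9) = 44°C
Primer P2: A+T=6, G+C=4 → Tm = 2(6)+4(4) = 28°C
44°C vs 28°C → primer P1 is higher.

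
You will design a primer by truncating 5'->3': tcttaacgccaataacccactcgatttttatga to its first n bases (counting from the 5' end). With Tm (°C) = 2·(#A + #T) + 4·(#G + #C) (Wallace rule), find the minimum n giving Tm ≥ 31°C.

First 10 bases: TCTTAACGCC → Tm = 30°C (< 31°C)
First 11 bases: TCTTAACGCCA → Tm = 32°C (≥ 31°C)
Each additional base adds 2°C (A/T) or 4°C (G/C), so Tm is non-decreasing in n; n = 11 is the first length to reach 31°C.

n = 11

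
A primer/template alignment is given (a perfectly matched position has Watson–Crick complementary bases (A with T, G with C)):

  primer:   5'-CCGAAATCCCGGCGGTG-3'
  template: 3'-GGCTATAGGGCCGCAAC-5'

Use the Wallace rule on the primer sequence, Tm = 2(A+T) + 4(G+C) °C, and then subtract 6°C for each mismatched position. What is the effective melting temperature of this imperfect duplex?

Primer base counts: A=3, T=2, G=6, C=6 → A+T=5, G+C=12
Perfect-match Tm = 2(5) + 4(12) = 10 + 48 = 58°C
Mismatches (positions where the bases are not complementary): 2 (at positions 5, 15)
Effective Tm = 58 − 2×6 = 58 − 12 = 46°C

46°C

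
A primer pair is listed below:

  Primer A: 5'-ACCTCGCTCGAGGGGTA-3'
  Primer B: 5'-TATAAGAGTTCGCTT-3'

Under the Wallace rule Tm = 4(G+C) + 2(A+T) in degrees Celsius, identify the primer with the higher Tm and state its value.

Primer A: A+T=6, G+C=11 → Tm = 2(6)+4(11) = 56°C
Primer B: A+T=10, G+C=5 → Tm = 2(10)+4(5) = 40°C
56°C vs 40°C → primer A is higher.

Primer A, 56°C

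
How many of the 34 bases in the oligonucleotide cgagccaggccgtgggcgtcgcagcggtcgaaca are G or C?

Counting bases: C=11, A=6, G=14, T=3
G+C = 14 + 11 = 25

25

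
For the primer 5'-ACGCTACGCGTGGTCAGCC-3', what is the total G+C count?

G=6, C=7, A=3, T=3
Total G or C: 6 + 7 = 13

13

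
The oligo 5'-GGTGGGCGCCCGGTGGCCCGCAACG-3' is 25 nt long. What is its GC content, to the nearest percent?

G=12, A=2, T=2, C=9
G+C = 12 + 9 = 21 out of 25 bases
%GC = 21/25 × 100 = 84% ≈ 84%

84%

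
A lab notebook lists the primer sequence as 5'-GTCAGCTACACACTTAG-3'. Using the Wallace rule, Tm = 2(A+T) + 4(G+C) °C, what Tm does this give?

Scanning the sequence gives G=3, T=4, A=5, C=5.
A+T = 9, G+C = 8
Tm = 4·8 + 2·9 = 32 + 18 = 50°C

50°C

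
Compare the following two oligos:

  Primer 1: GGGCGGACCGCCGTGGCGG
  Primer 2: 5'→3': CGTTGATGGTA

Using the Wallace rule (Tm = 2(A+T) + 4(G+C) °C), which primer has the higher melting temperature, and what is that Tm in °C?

Primer 1: A+T=2, G+C=17 → Tm = 2(2)+4(17) = 72°C
Primer 2: A+T=6, G+C=5 → Tm = 2(6)+4(5) = 32°C
72°C vs 32°C → primer 1 is higher.

Primer 1, 72°C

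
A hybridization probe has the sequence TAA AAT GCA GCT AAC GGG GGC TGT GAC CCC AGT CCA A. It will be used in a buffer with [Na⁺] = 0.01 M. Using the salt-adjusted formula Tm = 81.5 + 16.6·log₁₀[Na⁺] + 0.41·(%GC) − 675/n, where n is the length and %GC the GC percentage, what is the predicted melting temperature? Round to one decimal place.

52.2°C

Length n = 37. Counting bases: C=10, A=11, T=6, G=10
G+C = 20, so %GC = 20/37 × 100 = 54.054%
Salt term: 16.6 × (-2) = -33.2
GC term: 0.41 × 54.054 = 22.162; length term: −675/37 = −18.243
Tm = 81.5 + (-33.2) + 22.162 − 18.243 = 52.219 → 52.2°C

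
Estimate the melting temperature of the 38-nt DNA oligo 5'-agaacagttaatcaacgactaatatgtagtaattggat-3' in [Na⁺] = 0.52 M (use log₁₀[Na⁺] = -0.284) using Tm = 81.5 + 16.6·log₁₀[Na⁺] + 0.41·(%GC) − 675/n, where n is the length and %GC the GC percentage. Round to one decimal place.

70.9°C

Length n = 38. Counting bases: G=7, A=16, C=4, T=11
G+C = 11, so %GC = 11/38 × 100 = 28.947%
Salt term: 16.6 × (-0.284) = -4.714
GC term: 0.41 × 28.947 = 11.868; length term: −675/38 = −17.763
Tm = 81.5 + (-4.714) + 11.868 − 17.763 = 70.891 → 70.9°C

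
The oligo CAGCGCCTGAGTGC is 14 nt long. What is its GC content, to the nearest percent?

Base counts: A=2, T=2, C=5, G=5
G+C = 5 + 5 = 10 out of 14 bases
%GC = 10/14 × 100 = 71.43% ≈ 71%

71%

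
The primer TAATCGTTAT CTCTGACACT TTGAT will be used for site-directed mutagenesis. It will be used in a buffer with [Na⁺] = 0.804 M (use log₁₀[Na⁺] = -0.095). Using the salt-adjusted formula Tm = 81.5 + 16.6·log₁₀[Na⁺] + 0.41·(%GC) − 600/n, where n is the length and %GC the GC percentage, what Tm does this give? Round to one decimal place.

69.0°C

Length n = 25. Base counts: G=3, T=11, C=5, A=6
G+C = 8, so %GC = 8/25 × 100 = 32%
Salt term: 16.6 × (-0.095) = -1.577
GC term: 0.41 × 32 = 13.12; length term: −600/25 = −24
Tm = 81.5 + (-1.577) + 13.12 − 24 = 69.043 → 69.0°C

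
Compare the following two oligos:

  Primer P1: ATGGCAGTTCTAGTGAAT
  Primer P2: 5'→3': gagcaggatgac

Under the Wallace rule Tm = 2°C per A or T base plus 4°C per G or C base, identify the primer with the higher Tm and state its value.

Primer P1: A+T=11, G+C=7 → Tm = 2(11)+4(7) = 50°C
Primer P2: A+T=5, G+C=7 → Tm = 2(5)+4(7) = 38°C
50°C vs 38°C → primer P1 is higher.

Primer P1, 50°C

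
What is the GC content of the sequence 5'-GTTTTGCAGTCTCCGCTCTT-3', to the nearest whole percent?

Counting bases: G=4, C=6, T=9, A=1
G+C = 4 + 6 = 10 out of 20 bases
%GC = 10/20 × 100 = 50% ≈ 50%

50%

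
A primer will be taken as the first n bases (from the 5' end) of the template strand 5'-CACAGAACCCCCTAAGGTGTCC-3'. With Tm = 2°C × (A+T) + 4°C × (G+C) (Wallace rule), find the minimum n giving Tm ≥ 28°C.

n = 9

First 8 bases: CACAGAAC → Tm = 24°C (< 28°C)
First 9 bases: CACAGAACC → Tm = 28°C (≥ 28°C)
Each additional base adds 2°C (A/T) or 4°C (G/C), so Tm is non-decreasing in n; n = 9 is the first length to reach 28°C.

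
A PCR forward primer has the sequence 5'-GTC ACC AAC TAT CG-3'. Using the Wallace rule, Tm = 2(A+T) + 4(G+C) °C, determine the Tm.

42°C

C=5, A=4, T=3, G=2
So N_AT = 7 and N_GC = 7.
Tm = 2(7) + 4(7) = 14 + 28 = 42°C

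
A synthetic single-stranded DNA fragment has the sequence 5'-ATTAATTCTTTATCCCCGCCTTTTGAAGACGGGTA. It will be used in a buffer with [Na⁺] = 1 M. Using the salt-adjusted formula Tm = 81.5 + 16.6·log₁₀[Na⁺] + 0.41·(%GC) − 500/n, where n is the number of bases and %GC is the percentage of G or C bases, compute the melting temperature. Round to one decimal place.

Length n = 35. Base counts: A=8, G=6, C=8, T=13
G+C = 14, so %GC = 14/35 × 100 = 40%
Salt term: 16.6 × (0) = 0
GC term: 0.41 × 40 = 16.4; length term: −500/35 = −14.286
Tm = 81.5 + (0) + 16.4 − 14.286 = 83.614 → 83.6°C

83.6°C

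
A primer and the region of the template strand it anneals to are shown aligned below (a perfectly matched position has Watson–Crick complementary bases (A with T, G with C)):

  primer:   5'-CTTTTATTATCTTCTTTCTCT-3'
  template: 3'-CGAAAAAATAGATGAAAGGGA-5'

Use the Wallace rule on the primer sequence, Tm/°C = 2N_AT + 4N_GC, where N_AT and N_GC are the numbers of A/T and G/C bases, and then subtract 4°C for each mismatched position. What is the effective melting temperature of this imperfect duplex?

32°C

Primer base counts: A=2, T=14, G=0, C=5 → A+T=16, G+C=5
Perfect-match Tm = 2(16) + 4(5) = 32 + 20 = 52°C
Mismatches (positions where the bases are not complementary): 5 (at positions 1, 2, 6, 13, 19)
Effective Tm = 52 − 5×4 = 52 − 20 = 32°C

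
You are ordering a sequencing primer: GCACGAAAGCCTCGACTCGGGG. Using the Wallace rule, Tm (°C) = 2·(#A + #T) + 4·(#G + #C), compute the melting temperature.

Scanning the sequence gives G=8, T=2, C=7, A=5.
AT pairs contribute 7, GC pairs contribute 15.
Tm = 2×7 + 4×15 = 74°C

74°C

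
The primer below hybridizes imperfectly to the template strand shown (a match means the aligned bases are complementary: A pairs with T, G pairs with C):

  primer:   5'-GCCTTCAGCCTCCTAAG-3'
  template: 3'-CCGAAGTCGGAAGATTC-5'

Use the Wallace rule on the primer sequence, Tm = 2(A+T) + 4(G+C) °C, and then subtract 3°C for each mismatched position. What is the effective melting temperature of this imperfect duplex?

48°C

Primer base counts: A=3, T=4, G=3, C=7 → A+T=7, G+C=10
Perfect-match Tm = 2(7) + 4(10) = 14 + 40 = 54°C
Mismatches (positions where the bases are not complementary): 2 (at positions 2, 12)
Effective Tm = 54 − 2×3 = 54 − 6 = 48°C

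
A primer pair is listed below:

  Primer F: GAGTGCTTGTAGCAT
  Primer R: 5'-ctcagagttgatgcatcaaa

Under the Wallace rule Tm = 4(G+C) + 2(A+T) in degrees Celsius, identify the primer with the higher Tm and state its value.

Primer R, 56°C

Primer F: A+T=8, G+C=7 → Tm = 2(8)+4(7) = 44°C
Primer R: A+T=12, G+C=8 → Tm = 2(12)+4(8) = 56°C
44°C vs 56°C → primer R is higher.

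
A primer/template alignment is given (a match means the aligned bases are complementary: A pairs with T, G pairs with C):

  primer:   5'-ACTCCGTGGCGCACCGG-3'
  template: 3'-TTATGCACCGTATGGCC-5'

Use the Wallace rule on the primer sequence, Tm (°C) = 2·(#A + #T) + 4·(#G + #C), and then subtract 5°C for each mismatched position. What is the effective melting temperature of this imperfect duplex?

40°C

Primer base counts: A=2, T=2, G=6, C=7 → A+T=4, G+C=13
Perfect-match Tm = 2(4) + 4(13) = 8 + 52 = 60°C
Mismatches (positions where the bases are not complementary): 4 (at positions 2, 4, 11, 12)
Effective Tm = 60 − 4×5 = 60 − 20 = 40°C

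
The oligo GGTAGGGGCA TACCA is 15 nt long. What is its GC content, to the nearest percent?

60%

Counting bases: A=4, C=3, T=2, G=6
G+C = 6 + 3 = 9 out of 15 bases
%GC = 9/15 × 100 = 60% ≈ 60%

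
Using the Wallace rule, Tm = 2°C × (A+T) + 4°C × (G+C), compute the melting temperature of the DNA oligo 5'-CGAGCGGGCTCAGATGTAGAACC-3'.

T=3, A=6, C=6, G=8
So N_AT = 9 and N_GC = 14.
Tm = 2×9 + 4×14 = 74°C

74°C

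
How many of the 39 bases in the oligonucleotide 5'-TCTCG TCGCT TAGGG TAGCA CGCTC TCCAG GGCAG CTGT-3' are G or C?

24

C=12, T=10, A=5, G=12
G+C = 12 + 12 = 24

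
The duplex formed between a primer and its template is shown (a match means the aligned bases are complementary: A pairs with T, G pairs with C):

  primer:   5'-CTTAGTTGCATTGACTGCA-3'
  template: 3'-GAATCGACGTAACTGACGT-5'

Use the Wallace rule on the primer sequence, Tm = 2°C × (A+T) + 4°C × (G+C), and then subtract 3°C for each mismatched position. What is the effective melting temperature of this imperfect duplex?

Primer base counts: A=4, T=7, G=4, C=4 → A+T=11, G+C=8
Perfect-match Tm = 2(11) + 4(8) = 22 + 32 = 54°C
Mismatches (positions where the bases are not complementary): 1 (at position 6)
Effective Tm = 54 − 1×3 = 54 − 3 = 51°C

51°C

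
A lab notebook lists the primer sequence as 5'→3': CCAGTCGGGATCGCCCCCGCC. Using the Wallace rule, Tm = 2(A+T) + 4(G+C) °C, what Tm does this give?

Counting bases: T=2, A=2, C=11, G=6
A+T = 4, G+C = 17
Tm = 2×4 + 4×17 = 76°C

76°C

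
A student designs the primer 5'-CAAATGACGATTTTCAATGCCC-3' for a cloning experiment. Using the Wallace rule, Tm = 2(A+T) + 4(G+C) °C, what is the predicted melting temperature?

62°C

Counting bases: T=6, G=3, C=6, A=7
AT pairs contribute 13, GC pairs contribute 9.
Tm = 2(13) + 4(9) = 26 + 36 = 62°C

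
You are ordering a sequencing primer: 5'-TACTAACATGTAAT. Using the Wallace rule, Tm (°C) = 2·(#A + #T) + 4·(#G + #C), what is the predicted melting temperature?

34°C

T=5, G=1, A=6, C=2
AT pairs contribute 11, GC pairs contribute 3.
Tm = 2(11) + 4(3) = 22 + 12 = 34°C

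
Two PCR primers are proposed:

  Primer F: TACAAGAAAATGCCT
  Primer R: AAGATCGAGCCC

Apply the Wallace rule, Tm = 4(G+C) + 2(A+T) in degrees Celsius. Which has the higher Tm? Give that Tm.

Primer F: A+T=10, G+C=5 → Tm = 2(10)+4(5) = 40°C
Primer R: A+T=5, G+C=7 → Tm = 2(5)+4(7) = 38°C
40°C vs 38°C → primer F is higher.

Primer F, 40°C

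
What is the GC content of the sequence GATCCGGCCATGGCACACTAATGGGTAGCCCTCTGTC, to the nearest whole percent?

59%

Counting bases: A=7, G=10, T=8, C=12
G+C = 10 + 12 = 22 out of 37 bases
%GC = 22/37 × 100 = 59.46% ≈ 59%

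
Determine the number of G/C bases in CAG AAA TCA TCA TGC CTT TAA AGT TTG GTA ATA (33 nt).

Scanning the sequence gives A=12, G=5, C=5, T=11.
Total G or C: 5 + 5 = 10

10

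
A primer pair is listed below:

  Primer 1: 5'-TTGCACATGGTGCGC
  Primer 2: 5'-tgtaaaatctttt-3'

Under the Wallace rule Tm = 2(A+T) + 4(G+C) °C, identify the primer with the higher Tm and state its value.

Primer 1, 48°C

Primer 1: A+T=6, G+C=9 → Tm = 2(6)+4(9) = 48°C
Primer 2: A+T=11, G+C=2 → Tm = 2(11)+4(2) = 30°C
48°C vs 30°C → primer 1 is higher.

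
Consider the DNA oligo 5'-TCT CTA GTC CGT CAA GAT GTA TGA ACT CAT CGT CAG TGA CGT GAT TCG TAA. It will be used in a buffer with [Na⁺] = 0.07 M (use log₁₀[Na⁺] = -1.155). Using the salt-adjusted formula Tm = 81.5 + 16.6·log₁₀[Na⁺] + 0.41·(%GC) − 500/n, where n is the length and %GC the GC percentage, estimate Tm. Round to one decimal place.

Length n = 51. G=11, T=16, C=11, A=13
G+C = 22, so %GC = 22/51 × 100 = 43.137%
Salt term: 16.6 × (-1.155) = -19.173
GC term: 0.41 × 43.137 = 17.686; length term: −500/51 = −9.804
Tm = 81.5 + (-19.173) + 17.686 − 9.804 = 70.209 → 70.2°C

70.2°C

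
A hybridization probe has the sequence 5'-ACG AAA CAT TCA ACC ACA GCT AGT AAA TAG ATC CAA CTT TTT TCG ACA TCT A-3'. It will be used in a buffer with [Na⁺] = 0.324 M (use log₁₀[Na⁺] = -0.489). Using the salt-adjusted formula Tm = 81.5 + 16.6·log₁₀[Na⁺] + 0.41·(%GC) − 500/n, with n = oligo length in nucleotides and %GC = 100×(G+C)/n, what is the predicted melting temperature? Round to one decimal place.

Length n = 52. Base counts: A=20, C=13, T=14, G=5
G+C = 18, so %GC = 18/52 × 100 = 34.615%
Salt term: 16.6 × (-0.489) = -8.117
GC term: 0.41 × 34.615 = 14.192; length term: −500/52 = −9.615
Tm = 81.5 + (-8.117) + 14.192 − 9.615 = 77.96 → 78.0°C

78.0°C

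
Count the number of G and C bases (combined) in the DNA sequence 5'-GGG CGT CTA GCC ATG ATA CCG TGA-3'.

14

Base counts: A=5, C=6, G=8, T=5
G+C = 8 + 6 = 14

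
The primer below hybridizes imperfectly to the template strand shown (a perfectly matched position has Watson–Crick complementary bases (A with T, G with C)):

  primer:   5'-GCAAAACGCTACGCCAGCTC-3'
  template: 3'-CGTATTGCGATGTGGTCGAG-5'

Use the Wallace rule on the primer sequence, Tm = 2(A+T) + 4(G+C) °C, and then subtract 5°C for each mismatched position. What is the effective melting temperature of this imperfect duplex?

Primer base counts: A=6, T=2, G=4, C=8 → A+T=8, G+C=12
Perfect-match Tm = 2(8) + 4(12) = 16 + 48 = 64°C
Mismatches (positions where the bases are not complementary): 2 (at positions 4, 13)
Effective Tm = 64 − 2×5 = 64 − 10 = 54°C

54°C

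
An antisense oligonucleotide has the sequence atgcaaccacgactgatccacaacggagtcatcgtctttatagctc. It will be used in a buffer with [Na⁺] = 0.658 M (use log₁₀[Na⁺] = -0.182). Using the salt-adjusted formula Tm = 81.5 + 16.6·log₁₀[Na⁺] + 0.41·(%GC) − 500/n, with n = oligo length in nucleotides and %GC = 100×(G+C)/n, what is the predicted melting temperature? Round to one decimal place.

87.2°C

Length n = 46. Counting bases: T=11, G=8, C=14, A=13
G+C = 22, so %GC = 22/46 × 100 = 47.826%
Salt term: 16.6 × (-0.182) = -3.021
GC term: 0.41 × 47.826 = 19.609; length term: −500/46 = −10.87
Tm = 81.5 + (-3.021) + 19.609 − 10.87 = 87.218 → 87.2°C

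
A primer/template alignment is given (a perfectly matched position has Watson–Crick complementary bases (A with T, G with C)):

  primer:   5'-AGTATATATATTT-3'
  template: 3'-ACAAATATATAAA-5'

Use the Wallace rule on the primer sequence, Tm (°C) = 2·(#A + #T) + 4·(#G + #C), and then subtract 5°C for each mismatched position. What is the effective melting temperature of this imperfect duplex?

18°C

Primer base counts: A=5, T=7, G=1, C=0 → A+T=12, G+C=1
Perfect-match Tm = 2(12) + 4(1) = 24 + 4 = 28°C
Mismatches (positions where the bases are not complementary): 2 (at positions 1, 4)
Effective Tm = 28 − 2×5 = 28 − 10 = 18°C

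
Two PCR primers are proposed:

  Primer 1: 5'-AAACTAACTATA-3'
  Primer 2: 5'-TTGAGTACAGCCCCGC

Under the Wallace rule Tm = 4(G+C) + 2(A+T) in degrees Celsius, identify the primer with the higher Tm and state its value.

Primer 2, 52°C

Primer 1: A+T=10, G+C=2 → Tm = 2(10)+4(2) = 28°C
Primer 2: A+T=6, G+C=10 → Tm = 2(6)+4(10) = 52°C
28°C vs 52°C → primer 2 is higher.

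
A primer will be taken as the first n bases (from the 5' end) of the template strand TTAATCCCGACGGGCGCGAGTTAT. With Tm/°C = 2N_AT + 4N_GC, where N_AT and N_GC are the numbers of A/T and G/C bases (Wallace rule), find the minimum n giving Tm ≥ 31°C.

n = 11

First 10 bases: TTAATCCCGA → Tm = 28°C (< 31°C)
First 11 bases: TTAATCCCGAC → Tm = 32°C (≥ 31°C)
Since every base adds ≥2°C, Tm only increases with n, so the threshold is first crossed at n = 11.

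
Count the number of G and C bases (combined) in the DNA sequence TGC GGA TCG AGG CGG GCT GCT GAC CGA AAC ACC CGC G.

Base counts: C=12, A=7, T=4, G=14
G+C = 14 + 12 = 26

26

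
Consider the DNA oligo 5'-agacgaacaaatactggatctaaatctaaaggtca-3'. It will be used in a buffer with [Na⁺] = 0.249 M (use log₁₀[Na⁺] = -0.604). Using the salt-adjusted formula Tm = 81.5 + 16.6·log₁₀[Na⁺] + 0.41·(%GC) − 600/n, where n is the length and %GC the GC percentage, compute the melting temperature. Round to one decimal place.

68.4°C

Length n = 35. A=16, T=7, G=6, C=6
G+C = 12, so %GC = 12/35 × 100 = 34.286%
Salt term: 16.6 × (-0.604) = -10.026
GC term: 0.41 × 34.286 = 14.057; length term: −600/35 = −17.143
Tm = 81.5 + (-10.026) + 14.057 − 17.143 = 68.388 → 68.4°C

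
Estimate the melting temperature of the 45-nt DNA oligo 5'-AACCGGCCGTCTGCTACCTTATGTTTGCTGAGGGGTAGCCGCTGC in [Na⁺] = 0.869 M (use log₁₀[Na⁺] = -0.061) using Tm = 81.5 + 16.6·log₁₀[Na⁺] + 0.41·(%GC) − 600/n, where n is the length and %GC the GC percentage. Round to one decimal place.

91.8°C

Length n = 45. Scanning the sequence gives C=13, A=6, T=12, G=14.
G+C = 27, so %GC = 27/45 × 100 = 60%
Salt term: 16.6 × (-0.061) = -1.013
GC term: 0.41 × 60 = 24.6; length term: −600/45 = −13.333
Tm = 81.5 + (-1.013) + 24.6 − 13.333 = 91.754 → 91.8°C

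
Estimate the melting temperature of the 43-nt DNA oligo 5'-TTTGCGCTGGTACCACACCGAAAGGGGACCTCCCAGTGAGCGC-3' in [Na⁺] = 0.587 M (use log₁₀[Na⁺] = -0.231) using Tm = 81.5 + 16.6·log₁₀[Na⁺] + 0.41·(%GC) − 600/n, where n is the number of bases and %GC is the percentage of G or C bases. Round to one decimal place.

Length n = 43. Scanning the sequence gives G=13, T=7, A=9, C=14.
G+C = 27, so %GC = 27/43 × 100 = 62.791%
Salt term: 16.6 × (-0.231) = -3.835
GC term: 0.41 × 62.791 = 25.744; length term: −600/43 = −13.953
Tm = 81.5 + (-3.835) + 25.744 − 13.953 = 89.456 → 89.5°C

89.5°C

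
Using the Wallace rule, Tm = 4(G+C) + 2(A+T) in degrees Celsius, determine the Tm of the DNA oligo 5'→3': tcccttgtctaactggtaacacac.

70°C

Base counts: A=6, T=7, G=3, C=8
A+T = 13, G+C = 11
Tm = 4·11 + 2·13 = 44 + 26 = 70°C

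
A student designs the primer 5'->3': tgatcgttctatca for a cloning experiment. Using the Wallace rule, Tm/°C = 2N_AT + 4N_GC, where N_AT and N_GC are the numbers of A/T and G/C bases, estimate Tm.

38°C

Counting bases: T=6, C=3, G=2, A=3
AT pairs contribute 9, GC pairs contribute 5.
Tm = 4·5 + 2·9 = 20 + 18 = 38°C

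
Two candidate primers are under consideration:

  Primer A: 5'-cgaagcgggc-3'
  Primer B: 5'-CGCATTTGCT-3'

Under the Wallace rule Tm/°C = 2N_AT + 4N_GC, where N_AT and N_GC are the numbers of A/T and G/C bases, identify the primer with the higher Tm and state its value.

Primer A, 36°C

Primer A: A+T=2, G+C=8 → Tm = 2(2)+4(8) = 36°C
Primer B: A+T=5, G+C=5 → Tm = 2(5)+4(5) = 30°C
36°C vs 30°C → primer A is higher.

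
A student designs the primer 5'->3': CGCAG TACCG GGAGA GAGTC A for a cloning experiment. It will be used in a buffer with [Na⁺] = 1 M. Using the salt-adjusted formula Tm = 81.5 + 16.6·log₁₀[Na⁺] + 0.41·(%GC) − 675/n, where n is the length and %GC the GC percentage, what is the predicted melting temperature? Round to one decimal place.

74.7°C

Length n = 21. Base counts: T=2, A=6, G=8, C=5
G+C = 13, so %GC = 13/21 × 100 = 61.905%
Salt term: 16.6 × (0) = 0
GC term: 0.41 × 61.905 = 25.381; length term: −675/21 = −32.143
Tm = 81.5 + (0) + 25.381 − 32.143 = 74.738 → 74.7°C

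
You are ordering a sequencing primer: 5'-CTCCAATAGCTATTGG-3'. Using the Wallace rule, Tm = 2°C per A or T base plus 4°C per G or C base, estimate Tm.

46°C

Counting bases: G=3, C=4, A=4, T=5
AT pairs contribute 9, GC pairs contribute 7.
Tm = 2(9) + 4(7) = 18 + 28 = 46°C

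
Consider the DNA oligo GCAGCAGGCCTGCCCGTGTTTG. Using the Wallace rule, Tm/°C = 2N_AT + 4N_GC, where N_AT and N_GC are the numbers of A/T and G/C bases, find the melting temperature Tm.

A=2, G=8, C=7, T=5
A+T = 7, G+C = 15
Tm = 4·15 + 2·7 = 60 + 14 = 74°C

74°C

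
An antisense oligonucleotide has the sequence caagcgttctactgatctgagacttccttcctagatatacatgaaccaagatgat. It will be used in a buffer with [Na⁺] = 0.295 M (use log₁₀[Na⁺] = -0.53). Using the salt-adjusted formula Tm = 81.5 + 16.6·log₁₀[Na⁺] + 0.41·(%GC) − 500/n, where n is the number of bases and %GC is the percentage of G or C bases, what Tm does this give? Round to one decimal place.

Length n = 55. T=16, C=13, A=17, G=9
G+C = 22, so %GC = 22/55 × 100 = 40%
Salt term: 16.6 × (-0.53) = -8.798
GC term: 0.41 × 40 = 16.4; length term: −500/55 = −9.091
Tm = 81.5 + (-8.798) + 16.4 − 9.091 = 80.011 → 80.0°C

80.0°C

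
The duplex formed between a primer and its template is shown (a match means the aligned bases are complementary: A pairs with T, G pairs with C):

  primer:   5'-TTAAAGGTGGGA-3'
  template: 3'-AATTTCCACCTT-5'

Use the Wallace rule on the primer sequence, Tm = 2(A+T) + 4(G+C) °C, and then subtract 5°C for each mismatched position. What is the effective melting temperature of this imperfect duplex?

Primer base counts: A=4, T=3, G=5, C=0 → A+T=7, G+C=5
Perfect-match Tm = 2(7) + 4(5) = 14 + 20 = 34°C
Mismatches (positions where the bases are not complementary): 1 (at position 11)
Effective Tm = 34 − 1×5 = 34 − 5 = 29°C

29°C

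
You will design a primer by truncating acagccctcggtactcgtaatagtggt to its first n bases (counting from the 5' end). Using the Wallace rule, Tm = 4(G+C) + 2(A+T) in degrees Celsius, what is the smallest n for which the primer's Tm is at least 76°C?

n = 25

First 24 bases: ACAGCCCTCGGTACTCGTAATAGT → Tm = 72°C (< 76°C)
First 25 bases: ACAGCCCTCGGTACTCGTAATAGTG → Tm = 76°C (≥ 76°C)
Since every base adds ≥2°C, Tm only increases with n, so the threshold is first crossed at n = 25.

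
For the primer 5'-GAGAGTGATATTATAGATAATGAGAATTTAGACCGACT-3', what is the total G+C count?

12

Counting bases: C=3, T=11, G=9, A=15
Total G or C: 9 + 3 = 12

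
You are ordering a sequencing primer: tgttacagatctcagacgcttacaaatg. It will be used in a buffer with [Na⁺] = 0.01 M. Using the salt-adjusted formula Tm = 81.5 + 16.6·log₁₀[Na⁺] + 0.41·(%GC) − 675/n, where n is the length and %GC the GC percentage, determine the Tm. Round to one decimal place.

Length n = 28. Counting bases: C=6, T=8, G=5, A=9
G+C = 11, so %GC = 11/28 × 100 = 39.286%
Salt term: 16.6 × (-2) = -33.2
GC term: 0.41 × 39.286 = 16.107; length term: −675/28 = −24.107
Tm = 81.5 + (-33.2) + 16.107 − 24.107 = 40.3 → 40.3°C

40.3°C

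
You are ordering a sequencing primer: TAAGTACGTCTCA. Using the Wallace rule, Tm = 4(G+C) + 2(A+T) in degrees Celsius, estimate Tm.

Counting bases: T=4, C=3, A=4, G=2
So N_AT = 8 and N_GC = 5.
Tm = 4·5 + 2·8 = 20 + 16 = 36°C

36°C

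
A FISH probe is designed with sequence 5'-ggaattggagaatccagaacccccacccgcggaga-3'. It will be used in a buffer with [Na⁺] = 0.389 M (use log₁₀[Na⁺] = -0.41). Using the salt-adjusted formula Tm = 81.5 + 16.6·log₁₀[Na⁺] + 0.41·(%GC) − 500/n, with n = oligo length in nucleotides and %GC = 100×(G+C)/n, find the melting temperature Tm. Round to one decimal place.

Length n = 35. Scanning the sequence gives T=3, A=11, C=11, G=10.
G+C = 21, so %GC = 21/35 × 100 = 60%
Salt term: 16.6 × (-0.41) = -6.806
GC term: 0.41 × 60 = 24.6; length term: −500/35 = −14.286
Tm = 81.5 + (-6.806) + 24.6 − 14.286 = 85.008 → 85.0°C

85.0°C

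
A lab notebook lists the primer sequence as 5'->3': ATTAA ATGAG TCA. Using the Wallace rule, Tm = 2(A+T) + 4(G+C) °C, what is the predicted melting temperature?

T=4, A=6, G=2, C=1
AT pairs contribute 10, GC pairs contribute 3.
Tm = 4·3 + 2·10 = 12 + 20 = 32°C

32°C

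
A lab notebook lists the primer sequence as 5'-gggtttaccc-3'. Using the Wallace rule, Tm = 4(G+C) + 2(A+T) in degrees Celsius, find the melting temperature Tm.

32°C

Scanning the sequence gives T=3, G=3, A=1, C=3.
A+T = 4, G+C = 6
Tm = 2(4) + 4(6) = 8 + 24 = 32°C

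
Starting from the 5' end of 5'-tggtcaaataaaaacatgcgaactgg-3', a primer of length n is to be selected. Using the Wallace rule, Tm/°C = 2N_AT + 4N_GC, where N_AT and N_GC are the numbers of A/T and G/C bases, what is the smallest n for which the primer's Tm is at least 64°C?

First 23 bases: TGGTCAAATAAAAACATGCGAAC → Tm = 62°C (< 64°C)
First 24 bases: TGGTCAAATAAAAACATGCGAACT → Tm = 64°C (≥ 64°C)
Each additional base adds 2°C (A/T) or 4°C (G/C), so Tm is non-decreasing in n; n = 24 is the first length to reach 64°C.

n = 24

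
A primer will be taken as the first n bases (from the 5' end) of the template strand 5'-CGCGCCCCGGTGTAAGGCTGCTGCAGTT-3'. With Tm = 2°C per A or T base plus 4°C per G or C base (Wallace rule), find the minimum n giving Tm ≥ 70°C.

n = 20

First 19 bases: CGCGCCCCGGTGTAAGGCT → Tm = 66°C (< 70°C)
First 20 bases: CGCGCCCCGGTGTAAGGCTG → Tm = 70°C (≥ 70°C)
Since every base adds ≥2°C, Tm only increases with n, so the threshold is first crossed at n = 20.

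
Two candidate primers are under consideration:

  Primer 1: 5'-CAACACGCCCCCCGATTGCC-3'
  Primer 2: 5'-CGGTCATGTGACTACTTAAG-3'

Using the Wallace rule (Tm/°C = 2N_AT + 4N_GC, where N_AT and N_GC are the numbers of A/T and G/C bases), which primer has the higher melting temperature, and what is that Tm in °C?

Primer 1, 68°C

Primer 1: A+T=6, G+C=14 → Tm = 2(6)+4(14) = 68°C
Primer 2: A+T=11, G+C=9 → Tm = 2(11)+4(9) = 58°C
68°C vs 58°C → primer 1 is higher.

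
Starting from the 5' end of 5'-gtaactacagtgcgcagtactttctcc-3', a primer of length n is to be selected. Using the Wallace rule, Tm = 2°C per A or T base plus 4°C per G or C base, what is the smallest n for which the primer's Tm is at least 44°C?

First 14 bases: GTAACTACAGTGCG → Tm = 42°C (< 44°C)
First 15 bases: GTAACTACAGTGCGC → Tm = 46°C (≥ 44°C)
Since every base adds ≥2°C, Tm only increases with n, so the threshold is first crossed at n = 15.

n = 15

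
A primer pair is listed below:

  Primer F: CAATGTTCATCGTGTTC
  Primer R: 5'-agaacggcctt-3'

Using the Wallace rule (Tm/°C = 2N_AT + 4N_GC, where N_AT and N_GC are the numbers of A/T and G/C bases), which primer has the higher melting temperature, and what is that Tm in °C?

Primer F: A+T=10, G+C=7 → Tm = 2(10)+4(7) = 48°C
Primer R: A+T=5, G+C=6 → Tm = 2(5)+4(6) = 34°C
48°C vs 34°C → primer F is higher.

Primer F, 48°C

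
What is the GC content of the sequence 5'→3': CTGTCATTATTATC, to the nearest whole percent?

Scanning the sequence gives C=3, T=7, A=3, G=1.
G+C = 1 + 3 = 4 out of 14 bases
%GC = 4/14 × 100 = 28.57% ≈ 29%

29%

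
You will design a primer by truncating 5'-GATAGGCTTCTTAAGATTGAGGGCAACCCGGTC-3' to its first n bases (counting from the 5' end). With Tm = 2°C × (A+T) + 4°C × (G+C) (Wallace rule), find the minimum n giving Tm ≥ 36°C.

First 12 bases: GATAGGCTTCTT → Tm = 34°C (< 36°C)
First 13 bases: GATAGGCTTCTTA → Tm = 36°C (≥ 36°C)
Each additional base adds 2°C (A/T) or 4°C (G/C), so Tm is non-decreasing in n; n = 13 is the first length to reach 36°C.

n = 13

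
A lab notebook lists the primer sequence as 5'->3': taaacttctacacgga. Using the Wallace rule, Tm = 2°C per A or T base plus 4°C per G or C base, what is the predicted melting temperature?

Base counts: G=2, C=4, T=4, A=6
A+T = 10, G+C = 6
Tm = 4·6 + 2·10 = 24 + 20 = 44°C

44°C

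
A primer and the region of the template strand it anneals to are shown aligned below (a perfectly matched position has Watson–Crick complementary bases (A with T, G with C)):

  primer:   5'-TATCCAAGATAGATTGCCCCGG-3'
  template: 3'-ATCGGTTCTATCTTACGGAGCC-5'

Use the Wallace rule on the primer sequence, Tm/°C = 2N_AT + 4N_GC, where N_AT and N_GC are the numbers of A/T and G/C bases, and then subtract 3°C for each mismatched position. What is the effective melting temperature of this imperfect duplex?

Primer base counts: A=6, T=5, G=5, C=6 → A+T=11, G+C=11
Perfect-match Tm = 2(11) + 4(11) = 22 + 44 = 66°C
Mismatches (positions where the bases are not complementary): 3 (at positions 3, 14, 19)
Effective Tm = 66 − 3×3 = 66 − 9 = 57°C

57°C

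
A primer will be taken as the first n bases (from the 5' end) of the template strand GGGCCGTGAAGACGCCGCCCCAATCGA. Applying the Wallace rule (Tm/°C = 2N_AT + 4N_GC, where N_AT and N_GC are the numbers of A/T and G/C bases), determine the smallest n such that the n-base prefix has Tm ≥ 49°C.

n = 15

First 14 bases: GGGCCGTGAAGACG → Tm = 48°C (< 49°C)
First 15 bases: GGGCCGTGAAGACGC → Tm = 52°C (≥ 49°C)
Since every base adds ≥2°C, Tm only increases with n, so the threshold is first crossed at n = 15.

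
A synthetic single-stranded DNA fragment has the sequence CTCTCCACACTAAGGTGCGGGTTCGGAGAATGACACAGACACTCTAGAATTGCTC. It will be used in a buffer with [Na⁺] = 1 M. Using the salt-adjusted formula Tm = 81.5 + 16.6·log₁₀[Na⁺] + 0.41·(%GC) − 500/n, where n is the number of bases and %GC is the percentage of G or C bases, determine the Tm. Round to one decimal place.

Length n = 55. Scanning the sequence gives A=15, C=15, T=12, G=13.
G+C = 28, so %GC = 28/55 × 100 = 50.909%
Salt term: 16.6 × (0) = 0
GC term: 0.41 × 50.909 = 20.873; length term: −500/55 = −9.091
Tm = 81.5 + (0) + 20.873 − 9.091 = 93.282 → 93.3°C

93.3°C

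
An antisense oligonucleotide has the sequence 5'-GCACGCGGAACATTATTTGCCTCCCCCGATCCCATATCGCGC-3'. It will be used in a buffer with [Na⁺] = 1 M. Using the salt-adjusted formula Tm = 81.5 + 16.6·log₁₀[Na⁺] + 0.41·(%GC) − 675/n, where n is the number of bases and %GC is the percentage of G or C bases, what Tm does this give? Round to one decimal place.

89.8°C

Length n = 42. Counting bases: G=8, T=9, A=8, C=17
G+C = 25, so %GC = 25/42 × 100 = 59.524%
Salt term: 16.6 × (0) = 0
GC term: 0.41 × 59.524 = 24.405; length term: −675/42 = −16.071
Tm = 81.5 + (0) + 24.405 − 16.071 = 89.834 → 89.8°C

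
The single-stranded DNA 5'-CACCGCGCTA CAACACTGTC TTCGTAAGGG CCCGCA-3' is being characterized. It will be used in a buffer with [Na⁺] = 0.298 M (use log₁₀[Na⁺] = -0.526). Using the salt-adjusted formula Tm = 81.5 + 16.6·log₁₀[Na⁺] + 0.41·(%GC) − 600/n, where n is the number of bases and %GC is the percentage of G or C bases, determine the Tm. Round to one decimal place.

81.2°C

Length n = 36. C=14, G=8, T=6, A=8
G+C = 22, so %GC = 22/36 × 100 = 61.111%
Salt term: 16.6 × (-0.526) = -8.732
GC term: 0.41 × 61.111 = 25.056; length term: −600/36 = −16.667
Tm = 81.5 + (-8.732) + 25.056 − 16.667 = 81.157 → 81.2°C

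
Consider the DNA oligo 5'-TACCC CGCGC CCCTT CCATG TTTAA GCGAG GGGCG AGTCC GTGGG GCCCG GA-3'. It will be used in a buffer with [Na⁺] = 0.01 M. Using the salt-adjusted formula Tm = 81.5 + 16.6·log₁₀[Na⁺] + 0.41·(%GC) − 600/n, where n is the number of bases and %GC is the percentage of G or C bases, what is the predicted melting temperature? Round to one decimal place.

65.1°C

Length n = 52. Scanning the sequence gives T=9, G=18, C=18, A=7.
G+C = 36, so %GC = 36/52 × 100 = 69.231%
Salt term: 16.6 × (-2) = -33.2
GC term: 0.41 × 69.231 = 28.385; length term: −600/52 = −11.538
Tm = 81.5 + (-33.2) + 28.385 − 11.538 = 65.147 → 65.1°C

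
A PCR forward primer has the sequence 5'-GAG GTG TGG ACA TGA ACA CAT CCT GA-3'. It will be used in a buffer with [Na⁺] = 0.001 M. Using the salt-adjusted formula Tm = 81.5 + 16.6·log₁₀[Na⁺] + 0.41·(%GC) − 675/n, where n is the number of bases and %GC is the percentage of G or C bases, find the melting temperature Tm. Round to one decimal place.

Length n = 26. Counting bases: T=5, A=8, C=5, G=8
G+C = 13, so %GC = 13/26 × 100 = 50%
Salt term: 16.6 × (-3) = -49.8
GC term: 0.41 × 50 = 20.5; length term: −675/26 = −25.962
Tm = 81.5 + (-49.8) + 20.5 − 25.962 = 26.238 → 26.2°C

26.2°C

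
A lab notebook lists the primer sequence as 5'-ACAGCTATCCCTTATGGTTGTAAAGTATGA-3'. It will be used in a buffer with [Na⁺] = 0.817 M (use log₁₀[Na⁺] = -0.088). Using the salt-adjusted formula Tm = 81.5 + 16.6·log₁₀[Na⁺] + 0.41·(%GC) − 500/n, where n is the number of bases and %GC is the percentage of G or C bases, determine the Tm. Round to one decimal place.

78.4°C

Length n = 30. A=9, G=6, T=10, C=5
G+C = 11, so %GC = 11/30 × 100 = 36.667%
Salt term: 16.6 × (-0.088) = -1.461
GC term: 0.41 × 36.667 = 15.033; length term: −500/30 = −16.667
Tm = 81.5 + (-1.461) + 15.033 − 16.667 = 78.405 → 78.4°C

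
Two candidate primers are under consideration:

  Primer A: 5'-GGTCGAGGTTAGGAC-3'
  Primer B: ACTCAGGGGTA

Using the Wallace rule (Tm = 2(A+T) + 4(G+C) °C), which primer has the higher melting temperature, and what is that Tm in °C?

Primer A: A+T=6, G+C=9 → Tm = 2(6)+4(9) = 48°C
Primer B: A+T=5, G+C=6 → Tm = 2(5)+4(6) = 34°C
48°C vs 34°C → primer A is higher.

Primer A, 48°C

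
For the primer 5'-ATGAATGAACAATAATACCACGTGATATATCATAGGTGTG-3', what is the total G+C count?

Base counts: C=5, T=11, G=8, A=16
G+C = 8 + 5 = 13

13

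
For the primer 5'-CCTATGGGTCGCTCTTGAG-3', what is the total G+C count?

11

T=6, C=5, G=6, A=2
G+C = 6 + 5 = 11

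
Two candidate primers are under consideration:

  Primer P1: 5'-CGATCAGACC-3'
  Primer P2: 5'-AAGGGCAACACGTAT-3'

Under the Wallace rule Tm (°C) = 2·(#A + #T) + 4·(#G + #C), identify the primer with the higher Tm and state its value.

Primer P1: A+T=4, G+C=6 → Tm = 2(4)+4(6) = 32°C
Primer P2: A+T=8, G+C=7 → Tm = 2(8)+4(7) = 44°C
32°C vs 44°C → primer P2 is higher.

Primer P2, 44°C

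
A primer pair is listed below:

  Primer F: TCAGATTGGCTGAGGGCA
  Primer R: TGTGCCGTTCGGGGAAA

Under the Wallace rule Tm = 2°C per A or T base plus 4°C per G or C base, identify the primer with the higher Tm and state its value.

Primer F, 56°C

Primer F: A+T=8, G+C=10 → Tm = 2(8)+4(10) = 56°C
Primer R: A+T=7, G+C=10 → Tm = 2(7)+4(10) = 54°C
56°C vs 54°C → primer F is higher.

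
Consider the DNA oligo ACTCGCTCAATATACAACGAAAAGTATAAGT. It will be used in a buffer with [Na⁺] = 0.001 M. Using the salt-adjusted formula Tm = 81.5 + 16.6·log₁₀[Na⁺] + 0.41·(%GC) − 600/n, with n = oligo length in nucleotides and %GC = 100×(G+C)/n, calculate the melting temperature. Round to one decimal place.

25.6°C

Length n = 31. Base counts: C=6, T=7, A=14, G=4
G+C = 10, so %GC = 10/31 × 100 = 32.258%
Salt term: 16.6 × (-3) = -49.8
GC term: 0.41 × 32.258 = 13.226; length term: −600/31 = −19.355
Tm = 81.5 + (-49.8) + 13.226 − 19.355 = 25.571 → 25.6°C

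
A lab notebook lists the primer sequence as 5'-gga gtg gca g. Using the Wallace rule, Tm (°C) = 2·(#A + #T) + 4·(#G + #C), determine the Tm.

Counting bases: G=6, T=1, C=1, A=2
A+T = 3, G+C = 7
Tm = 2(3) + 4(7) = 6 + 28 = 34°C

34°C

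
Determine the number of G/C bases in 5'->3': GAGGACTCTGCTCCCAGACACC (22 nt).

G=5, T=3, A=5, C=9
Total G or C: 5 + 9 = 14

14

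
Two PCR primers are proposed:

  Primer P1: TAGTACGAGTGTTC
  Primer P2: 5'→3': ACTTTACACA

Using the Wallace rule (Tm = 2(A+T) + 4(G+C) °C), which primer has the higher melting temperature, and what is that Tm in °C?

Primer P1: A+T=8, G+C=6 → Tm = 2(8)+4(6) = 40°C
Primer P2: A+T=7, G+C=3 → Tm = 2(7)+4(3) = 26°C
40°C vs 26°C → primer P1 is higher.

Primer P1, 40°C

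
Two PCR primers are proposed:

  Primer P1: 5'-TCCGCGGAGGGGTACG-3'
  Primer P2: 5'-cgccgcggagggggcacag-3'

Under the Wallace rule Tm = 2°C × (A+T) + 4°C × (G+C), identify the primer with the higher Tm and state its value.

Primer P1: A+T=4, G+C=12 → Tm = 2(4)+4(12) = 56°C
Primer P2: A+T=3, G+C=16 → Tm = 2(3)+4(16) = 70°C
56°C vs 70°C → primer P2 is higher.

Primer P2, 70°C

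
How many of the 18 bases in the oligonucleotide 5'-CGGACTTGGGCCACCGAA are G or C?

Scanning the sequence gives G=6, C=6, T=2, A=4.
G+C = 6 + 6 = 12

12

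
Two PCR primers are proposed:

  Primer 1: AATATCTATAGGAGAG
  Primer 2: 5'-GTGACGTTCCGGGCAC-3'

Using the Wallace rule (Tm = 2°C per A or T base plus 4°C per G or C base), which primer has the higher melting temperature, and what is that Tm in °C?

Primer 1: A+T=11, G+C=5 → Tm = 2(11)+4(5) = 42°C
Primer 2: A+T=5, G+C=11 → Tm = 2(5)+4(11) = 54°C
42°C vs 54°C → primer 2 is higher.

Primer 2, 54°C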